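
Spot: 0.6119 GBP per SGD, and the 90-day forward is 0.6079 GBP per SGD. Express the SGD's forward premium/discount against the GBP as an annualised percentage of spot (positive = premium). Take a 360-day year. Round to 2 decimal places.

-2.61%

T = 90/360 years.
(F − S)/S = (0.6079 − 0.6119)/0.6119 = -0.0065370.
×(1/T) gives -2.61% p.a.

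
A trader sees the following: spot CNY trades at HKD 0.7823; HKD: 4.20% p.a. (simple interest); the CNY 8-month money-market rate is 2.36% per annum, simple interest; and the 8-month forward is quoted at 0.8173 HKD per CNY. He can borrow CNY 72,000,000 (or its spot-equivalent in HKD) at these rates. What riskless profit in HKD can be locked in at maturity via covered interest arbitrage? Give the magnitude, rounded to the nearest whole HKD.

HKD 1,868,721

T = 8/12 years.
Route A — deposit CNY, sell forward: 72,000,000 × 1.0157333333 × 0.8173 = HKD 59,771,437.44.
Route B — convert at spot, deposit HKD: 72,000,000 × 0.7823 × 1.028000 = HKD 57,902,716.80.
The quoted forward overvalues CNY, so borrow HKD, buy CNY at spot, deposit the CNY at 2.36%, and sell the proceeds forward at 0.8173.
The gap between the two covered legs is HKD 1,868,721.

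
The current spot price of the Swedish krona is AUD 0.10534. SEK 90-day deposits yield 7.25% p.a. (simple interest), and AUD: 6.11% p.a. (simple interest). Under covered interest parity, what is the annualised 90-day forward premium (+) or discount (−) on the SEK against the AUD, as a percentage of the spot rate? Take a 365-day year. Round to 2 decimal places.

-1.12%

T = 90/365 years.
F = S · g_AUD/g_SEK = 0.10534 × 1.0150658/1.0178767 = 0.10504910.
(F − S)/S ÷ T = (0.10504910 − 0.10534)/0.10534/(90/365) = -0.011200 → -1.12%.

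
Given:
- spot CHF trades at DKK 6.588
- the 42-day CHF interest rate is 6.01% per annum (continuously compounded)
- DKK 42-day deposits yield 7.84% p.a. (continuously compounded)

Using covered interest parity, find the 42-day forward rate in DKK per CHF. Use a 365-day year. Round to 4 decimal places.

T = 42/365 years.
DKK accumulates by e^(0.0784×42/365) = 1.0090622.
CHF growth factor: e^(0.0601×42/365) = 1.0069396.
CIP: F = S · (grow DKK)/(grow CHF) = 6.588 × 1.0090622/1.0069396 = 6.601887 DKK per CHF.

6.6019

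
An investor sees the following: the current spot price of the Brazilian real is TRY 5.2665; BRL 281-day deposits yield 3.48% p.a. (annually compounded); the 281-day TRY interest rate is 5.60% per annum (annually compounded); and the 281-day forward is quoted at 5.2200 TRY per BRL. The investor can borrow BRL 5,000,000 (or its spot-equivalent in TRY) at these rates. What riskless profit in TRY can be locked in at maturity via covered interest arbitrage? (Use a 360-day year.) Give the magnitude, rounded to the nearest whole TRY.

T = 281/360 years.
Keep in BRL, deliver into the forward: 5,000,000·1.0270610541·5.2200 = TRY 26,806,293.51.
Swap to TRY now, deposit: 5,000,000·5.2665·1.0434484609 = TRY 27,476,606.60.
The quoted forward undervalues BRL, so borrow BRL, convert to TRY at spot, deposit the TRY at 5.60%, and buy BRL forward at 5.2200 to cover the loan.
The gap between the two covered legs is TRY 670,313.

TRY 670,313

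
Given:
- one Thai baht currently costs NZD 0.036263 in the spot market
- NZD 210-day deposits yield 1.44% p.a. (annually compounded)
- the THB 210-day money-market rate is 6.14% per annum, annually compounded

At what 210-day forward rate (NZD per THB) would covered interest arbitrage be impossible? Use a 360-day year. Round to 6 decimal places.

0.035317

T = 210/360 years.
NZD accumulates by (1 + 0.0144)^(210/360) = 1.008375.
THB accumulates by (1 + 0.0614)^(210/360) = 1.0353713.
So F = 0.036263 × 1.008375 / 1.0353713 = 0.03531748 (NZD/THB).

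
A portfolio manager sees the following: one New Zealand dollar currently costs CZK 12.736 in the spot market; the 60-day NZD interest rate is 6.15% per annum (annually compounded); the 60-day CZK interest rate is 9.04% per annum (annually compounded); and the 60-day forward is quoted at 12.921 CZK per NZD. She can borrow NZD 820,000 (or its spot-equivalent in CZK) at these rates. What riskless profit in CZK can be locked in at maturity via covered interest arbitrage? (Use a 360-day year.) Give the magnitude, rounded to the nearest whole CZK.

T = 60/360 years.
Invest the NZD and cover forward: 820,000 × 1.0099968045 × 12.921 = CZK 10,701,138.34.
Convert at spot and invest in CZK: 820,000 × 12.736 × 1.0145286295 = CZK 10,595,250.03.
The quoted forward overvalues NZD, so borrow CZK, buy NZD at spot, deposit the NZD at 6.15%, and sell the proceeds forward at 12.921.
The gap between the two covered legs is CZK 105,888.

CZK 105,888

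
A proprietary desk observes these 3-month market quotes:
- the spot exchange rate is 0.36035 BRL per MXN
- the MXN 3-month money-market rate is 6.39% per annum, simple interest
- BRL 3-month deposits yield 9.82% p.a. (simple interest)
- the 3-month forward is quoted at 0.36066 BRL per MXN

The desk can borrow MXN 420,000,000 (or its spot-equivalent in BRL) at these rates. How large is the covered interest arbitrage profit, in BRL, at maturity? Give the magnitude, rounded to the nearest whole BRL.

T = 3/12 years.
Invest the MXN and cover forward: 420,000,000 × 1.015975 × 0.36066 = BRL 153,897,048.27.
Convert at spot and invest in BRL: 420,000,000 × 0.36035 × 1.024550 = BRL 155,062,568.85.
The quoted forward undervalues MXN, so borrow MXN, convert to BRL at spot, deposit the BRL at 9.82%, and buy MXN forward at 0.36066 to cover the loan.
Arbitrage profit = |153,897,048.27 − 155,062,568.85| = BRL 1,165,521.

BRL 1,165,521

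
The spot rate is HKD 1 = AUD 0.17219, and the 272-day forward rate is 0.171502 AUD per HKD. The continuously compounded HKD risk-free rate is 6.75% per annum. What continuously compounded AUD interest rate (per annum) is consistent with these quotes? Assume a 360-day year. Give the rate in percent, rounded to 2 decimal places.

T = 272/360 years.
CIP gives F = S · g_AUD/g_HKD, so g_AUD/g_HKD = 0.171502/0.17219 = 0.9960044.
HKD growth factor: e^(0.0675×272/360) = 1.0523229.
So the AUD growth factor = 1.0481182.
r = ln(1.0481182)/(272/360) = 0.062201 → 6.22%.

6.22%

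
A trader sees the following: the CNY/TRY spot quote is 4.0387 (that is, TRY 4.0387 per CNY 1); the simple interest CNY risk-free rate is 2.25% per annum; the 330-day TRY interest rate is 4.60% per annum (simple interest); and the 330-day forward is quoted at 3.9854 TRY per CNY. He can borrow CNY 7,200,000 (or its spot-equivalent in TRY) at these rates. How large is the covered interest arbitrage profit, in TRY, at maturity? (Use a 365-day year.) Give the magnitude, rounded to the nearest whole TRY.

TRY 1,009,388

T = 330/365 years.
Route A — deposit CNY, sell forward: 7,200,000 × 1.0203424658 × 3.9854 = TRY 29,278,604.62.
Route B — convert at spot, deposit TRY: 7,200,000 × 4.0387 × 1.0415890411 = TRY 30,287,992.75.
The quoted forward undervalues CNY, so borrow CNY, convert to TRY at spot, deposit the TRY at 4.60%, and buy CNY forward at 3.9854 to cover the loan.
Profit = 30,287,992.75 − 29,278,604.62 = TRY 1,009,388.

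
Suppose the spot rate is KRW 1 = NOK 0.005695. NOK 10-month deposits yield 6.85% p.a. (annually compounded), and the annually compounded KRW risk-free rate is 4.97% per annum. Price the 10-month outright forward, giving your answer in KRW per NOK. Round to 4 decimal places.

173.0142

T = 10/12 years.
Growth of 1 NOK over T: (1 + 0.0685)^(10/12) = 1.056765854.
KRW accumulates by (1 + 0.0497)^(10/12) = 1.041248361.
CIP: F = S · (grow NOK)/(grow KRW) = 0.005695 × 1.056765854/1.041248361 = 0.00577987132 NOK per KRW.
Invert for KRW per NOK: 1 / 0.00577987132 = 173.0142.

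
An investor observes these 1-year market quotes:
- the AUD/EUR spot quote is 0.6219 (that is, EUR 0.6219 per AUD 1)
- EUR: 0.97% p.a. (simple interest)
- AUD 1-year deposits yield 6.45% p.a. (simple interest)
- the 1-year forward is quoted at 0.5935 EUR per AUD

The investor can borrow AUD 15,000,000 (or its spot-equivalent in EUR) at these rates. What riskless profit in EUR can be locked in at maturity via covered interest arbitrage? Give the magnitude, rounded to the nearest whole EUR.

EUR 57,725

T = 1 year.
Keep in AUD, deliver into the forward: 15,000,000·1.064500·0.5935 = EUR 9,476,711.25.
Swap to EUR now, deposit: 15,000,000·0.6219·1.009700 = EUR 9,418,986.45.
The quoted forward overvalues AUD, so borrow EUR, buy AUD at spot, deposit the AUD at 6.45%, and sell the proceeds forward at 0.5935.
The gap between the two covered legs is EUR 57,725.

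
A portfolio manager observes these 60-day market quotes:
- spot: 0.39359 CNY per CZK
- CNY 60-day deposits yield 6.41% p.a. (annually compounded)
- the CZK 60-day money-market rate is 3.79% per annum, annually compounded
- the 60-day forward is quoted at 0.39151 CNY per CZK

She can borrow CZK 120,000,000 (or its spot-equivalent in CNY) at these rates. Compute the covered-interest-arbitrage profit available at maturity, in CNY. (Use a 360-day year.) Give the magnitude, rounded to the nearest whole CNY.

CNY 449,027

T = 60/360 years.
Invest the CZK and cover forward: 120,000,000 × 1.006219166 × 0.39151 = CNY 47,273,383.88.
Convert at spot and invest in CNY: 120,000,000 × 0.39359 × 1.0104086927 = CNY 47,722,410.88.
The quoted forward undervalues CZK, so borrow CZK, convert to CNY at spot, deposit the CNY at 6.41%, and buy CZK forward at 0.39151 to cover the loan.
Arbitrage profit = |47,273,383.88 − 47,722,410.88| = CNY 449,027.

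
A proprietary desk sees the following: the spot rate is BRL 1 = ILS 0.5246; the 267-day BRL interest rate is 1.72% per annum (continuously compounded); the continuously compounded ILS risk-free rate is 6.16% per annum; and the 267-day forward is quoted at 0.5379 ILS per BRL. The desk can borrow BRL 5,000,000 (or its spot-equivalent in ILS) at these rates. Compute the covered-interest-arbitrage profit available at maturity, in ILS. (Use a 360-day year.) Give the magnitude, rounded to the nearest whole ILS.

T = 267/360 years.
Route A — deposit BRL, sell forward: 5,000,000 × 1.01283838 × 0.5379 = ILS 2,724,028.82.
Route B — convert at spot, deposit ILS: 5,000,000 × 0.5246 × 1.046746379 = ILS 2,745,615.75.
The quoted forward undervalues BRL, so borrow BRL, convert to ILS at spot, deposit the ILS at 6.16%, and buy BRL forward at 0.5379 to cover the loan.
Arbitrage profit = |2,724,028.82 − 2,745,615.75| = ILS 21,587.

ILS 21,587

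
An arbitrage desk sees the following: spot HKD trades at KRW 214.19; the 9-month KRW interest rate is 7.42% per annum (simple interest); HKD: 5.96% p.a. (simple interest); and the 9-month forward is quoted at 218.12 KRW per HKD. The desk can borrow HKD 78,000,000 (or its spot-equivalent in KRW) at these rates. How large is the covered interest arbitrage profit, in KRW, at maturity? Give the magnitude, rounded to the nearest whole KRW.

T = 9/12 years.
Route A — deposit HKD, sell forward: 78,000,000 × 1.044700 × 218.12 = KRW 17,773,857,192.00.
Route B — convert at spot, deposit KRW: 78,000,000 × 214.19 × 1.055650 = KRW 17,636,554,533.00.
The quoted forward overvalues HKD, so borrow KRW, buy HKD at spot, deposit the HKD at 5.96%, and sell the proceeds forward at 218.12.
Profit = 17,773,857,192.00 − 17,636,554,533.00 = KRW 137,302,659.

KRW 137,302,659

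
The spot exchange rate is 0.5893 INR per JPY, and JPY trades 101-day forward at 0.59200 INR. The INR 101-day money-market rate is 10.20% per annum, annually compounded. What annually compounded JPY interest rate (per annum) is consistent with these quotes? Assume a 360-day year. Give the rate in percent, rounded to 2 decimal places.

T = 101/360 years.
By CIP, F/S equals the INR-to-JPY growth ratio: 0.592/0.5893 = 1.0045817.
INR growth factor: (1 + 0.1020)^(101/360) = 1.0276241.
That pins the JPY growth at 1.0229373.
r = 1.0229373^(360/101) − 1 = 0.084190 → 8.42%.

8.42%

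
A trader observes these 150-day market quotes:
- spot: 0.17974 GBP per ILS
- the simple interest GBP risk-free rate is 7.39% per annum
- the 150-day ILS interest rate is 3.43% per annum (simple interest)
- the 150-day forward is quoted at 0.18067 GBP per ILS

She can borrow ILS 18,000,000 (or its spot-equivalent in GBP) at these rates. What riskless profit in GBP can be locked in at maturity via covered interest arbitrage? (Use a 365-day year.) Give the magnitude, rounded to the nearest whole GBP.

T = 150/365 years.
Invest the ILS and cover forward: 18,000,000 × 1.01409589 × 0.18067 = GBP 3,297,900.68.
Convert at spot and invest in GBP: 18,000,000 × 0.17974 × 1.030369863 = GBP 3,333,576.23.
The quoted forward undervalues ILS, so borrow ILS, convert to GBP at spot, deposit the GBP at 7.39%, and buy ILS forward at 0.18067 to cover the loan.
Profit = 3,333,576.23 − 3,297,900.68 = GBP 35,676.

GBP 35,676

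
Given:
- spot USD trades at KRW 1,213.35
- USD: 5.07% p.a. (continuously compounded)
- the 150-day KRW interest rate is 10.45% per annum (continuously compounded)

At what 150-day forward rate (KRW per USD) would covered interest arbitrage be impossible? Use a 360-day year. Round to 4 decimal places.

T = 150/360 years.
KRW growth factor: e^(0.1045×150/360) = 1.0445035144.
USD growth factor: e^(0.0507×150/360) = 1.0213497124.
Forward (KRW per USD) = 1213.35 × 1.0445035144 / 1.0213497124 = 1240.856412.

1240.8564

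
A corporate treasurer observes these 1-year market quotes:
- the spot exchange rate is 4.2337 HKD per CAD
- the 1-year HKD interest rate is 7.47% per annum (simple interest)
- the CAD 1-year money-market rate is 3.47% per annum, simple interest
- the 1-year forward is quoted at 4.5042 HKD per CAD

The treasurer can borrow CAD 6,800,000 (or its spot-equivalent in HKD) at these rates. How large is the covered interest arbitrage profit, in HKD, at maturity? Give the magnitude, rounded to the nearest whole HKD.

HKD 751,661

T = 1 year.
Invest the CAD and cover forward: 6,800,000 × 1.034700 × 4.5042 = HKD 31,691,371.03.
Convert at spot and invest in HKD: 6,800,000 × 4.2337 × 1.074700 = HKD 30,939,710.25.
The quoted forward overvalues CAD, so borrow HKD, buy CAD at spot, deposit the CAD at 3.47%, and sell the proceeds forward at 4.5042.
Profit = 31,691,371.03 − 30,939,710.25 = HKD 751,661.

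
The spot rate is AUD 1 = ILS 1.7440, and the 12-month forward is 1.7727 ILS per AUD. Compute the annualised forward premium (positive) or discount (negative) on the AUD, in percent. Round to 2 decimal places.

+1.65%

T = 1 year.
(F − S)/S = (1.7727 − 1.744)/1.744 = 0.0164564.
×(1/T) gives 1.65% p.a.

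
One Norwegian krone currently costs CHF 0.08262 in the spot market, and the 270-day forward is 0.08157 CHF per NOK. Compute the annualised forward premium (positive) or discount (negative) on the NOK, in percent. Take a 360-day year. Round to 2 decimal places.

-1.69%

T = 270/360 years.
NOK trades forward at -1.27088% vs spot over the period.
Annualise by dividing by T: -0.0127088 / (270/360) = -0.016945 → -1.69%.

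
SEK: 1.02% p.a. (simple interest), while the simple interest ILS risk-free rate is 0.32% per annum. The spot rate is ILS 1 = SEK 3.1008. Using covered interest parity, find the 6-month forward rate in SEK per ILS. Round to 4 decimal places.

3.1116

T = 6/12 years.
Growth of 1 SEK over T: 1 + 0.0102×6/12 = 1.005100.
ILS growth factor: 1 + 0.0032×6/12 = 1.001600.
CIP: F = S · (grow SEK)/(grow ILS) = 3.1008 × 1.005100/1.001600 = 3.111635 SEK per ILS.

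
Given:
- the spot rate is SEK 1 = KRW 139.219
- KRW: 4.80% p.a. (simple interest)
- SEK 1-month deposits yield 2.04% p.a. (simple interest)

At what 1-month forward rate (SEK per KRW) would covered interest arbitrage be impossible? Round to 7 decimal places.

0.0071665

T = 1/12 years.
KRW growth factor: 1 + 0.0480×1/12 = 1.004000.
SEK accumulates by 1 + 0.0204×1/12 = 1.001700.
Forward (KRW per SEK) = 139.219 × 1.004000 / 1.001700 = 139.5387.
Quoted the other way: 1/139.5387 = 0.0071665 SEK per KRW.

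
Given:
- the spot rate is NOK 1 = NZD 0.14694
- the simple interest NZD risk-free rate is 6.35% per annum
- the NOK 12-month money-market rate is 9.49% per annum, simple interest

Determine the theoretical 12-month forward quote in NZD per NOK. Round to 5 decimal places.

0.14273

T = 1 year.
NZD accumulates by 1 + 0.0635×1 = 1.063500.
NOK growth factor: 1 + 0.0949×1 = 1.094900.
Forward (NZD per NOK) = 0.14694 × 1.063500 / 1.094900 = 0.1427260.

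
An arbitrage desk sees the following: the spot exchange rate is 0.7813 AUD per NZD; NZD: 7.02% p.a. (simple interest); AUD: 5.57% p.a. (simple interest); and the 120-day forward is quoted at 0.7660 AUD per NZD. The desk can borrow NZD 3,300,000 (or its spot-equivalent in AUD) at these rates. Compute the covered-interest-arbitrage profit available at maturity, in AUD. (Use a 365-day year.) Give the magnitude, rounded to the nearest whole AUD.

T = 120/365 years.
Keep in NZD, deliver into the forward: 3,300,000·1.023079452·0.7660 = AUD 2,586,140.24.
Swap to AUD now, deposit: 3,300,000·0.7813·1.018312329 = AUD 2,625,504.49.
The quoted forward undervalues NZD, so borrow NZD, convert to AUD at spot, deposit the AUD at 5.57%, and buy NZD forward at 0.7660 to cover the loan.
The gap between the two covered legs is AUD 39,364.

AUD 39,364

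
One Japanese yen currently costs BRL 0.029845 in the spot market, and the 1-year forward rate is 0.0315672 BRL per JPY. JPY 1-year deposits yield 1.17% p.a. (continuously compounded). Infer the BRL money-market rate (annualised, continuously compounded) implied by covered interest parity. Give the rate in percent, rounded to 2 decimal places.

T = 1 year.
By CIP, F/S equals the BRL-to-JPY growth ratio: 0.0315672/0.029845 = 1.0577048.
JPY growth factor: e^(0.0117×1) = 1.0117687.
That pins the BRL growth at 1.0701526.
r = ln(1.0701526)/1 = 0.067801 → 6.78%.

6.78%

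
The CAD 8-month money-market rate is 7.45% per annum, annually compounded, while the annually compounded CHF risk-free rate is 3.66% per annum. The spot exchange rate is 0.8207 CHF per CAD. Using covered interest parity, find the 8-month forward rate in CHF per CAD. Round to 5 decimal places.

T = 8/12 years.
CHF growth factor: (1 + 0.0366)^(8/12) = 1.0242535.
CAD accumulates by (1 + 0.0745)^(8/12) = 1.0490695.
Forward (CHF per CAD) = 0.8207 × 1.0242535 / 1.0490695 = 0.8012861.

0.80129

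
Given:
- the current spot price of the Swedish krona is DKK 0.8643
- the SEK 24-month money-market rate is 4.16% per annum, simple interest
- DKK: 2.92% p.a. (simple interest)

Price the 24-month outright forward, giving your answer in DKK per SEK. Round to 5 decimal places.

T = 2 years.
DKK accumulates by 1 + 0.0292×2 = 1.058400.
SEK accumulates by 1 + 0.0416×2 = 1.083200.
Forward (DKK per SEK) = 0.8643 × 1.058400 / 1.083200 = 0.8445117.

0.84451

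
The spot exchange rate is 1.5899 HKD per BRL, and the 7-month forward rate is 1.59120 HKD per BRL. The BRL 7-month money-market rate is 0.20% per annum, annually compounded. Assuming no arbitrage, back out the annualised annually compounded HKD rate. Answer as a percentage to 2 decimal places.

0.34%

T = 7/12 years.
By CIP, F/S equals the HKD-to-BRL growth ratio: 1.5912/1.5899 = 1.0008177.
The BRL side grows by (1 + 0.0020)^(7/12) = 1.0011662.
That pins the HKD growth at 1.0019849.
Annualise: 1.0019849^(12/7) − 1 = 0.003405 = 0.34%.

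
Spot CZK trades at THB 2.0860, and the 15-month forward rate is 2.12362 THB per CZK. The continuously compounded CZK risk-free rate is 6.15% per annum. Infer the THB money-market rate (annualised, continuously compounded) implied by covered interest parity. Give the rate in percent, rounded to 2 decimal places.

T = 15/12 years.
By CIP, F/S equals the THB-to-CZK growth ratio: 2.12362/2.086 = 1.0180345.
CZK growth factor: e^(0.0615×15/12) = 1.0799071.
So the THB growth factor = 1.0993827.
Take logs: ln 1.0993827 / (15/12) = 0.075799, so 7.58%.

7.58%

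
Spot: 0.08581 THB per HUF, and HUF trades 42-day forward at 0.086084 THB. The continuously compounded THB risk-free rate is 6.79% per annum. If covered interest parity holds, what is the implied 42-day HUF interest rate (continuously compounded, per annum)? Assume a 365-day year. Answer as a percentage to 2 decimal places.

4.02%

T = 42/365 years.
CIP gives F = S · g_THB/g_HUF, so g_THB/g_HUF = 0.086084/0.08581 = 1.0031931.
The THB side grows by e^(0.0679×42/365) = 1.0078438.
So the HUF growth factor = 1.0046359.
Take logs: ln 1.0046359 / (42/365) = 0.040195, so 4.02%.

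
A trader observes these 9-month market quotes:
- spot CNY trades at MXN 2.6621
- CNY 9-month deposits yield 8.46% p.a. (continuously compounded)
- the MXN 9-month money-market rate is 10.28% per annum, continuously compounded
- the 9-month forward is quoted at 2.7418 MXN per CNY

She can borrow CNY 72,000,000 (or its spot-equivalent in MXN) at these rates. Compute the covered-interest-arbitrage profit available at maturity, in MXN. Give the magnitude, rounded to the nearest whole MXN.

T = 9/12 years.
Invest the CNY and cover forward: 72,000,000 × 1.06550620916 × 2.7418 = MXN 210,341,154.55.
Convert at spot and invest in MXN: 72,000,000 × 2.6621 × 1.080150086 = MXN 207,033,663.16.
The quoted forward overvalues CNY, so borrow MXN, buy CNY at spot, deposit the CNY at 8.46%, and sell the proceeds forward at 2.7418.
Arbitrage profit = |210,341,154.55 − 207,033,663.16| = MXN 3,307,491.

MXN 3,307,491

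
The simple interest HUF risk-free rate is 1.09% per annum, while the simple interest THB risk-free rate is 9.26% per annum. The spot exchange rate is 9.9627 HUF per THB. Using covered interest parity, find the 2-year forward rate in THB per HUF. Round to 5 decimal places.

T = 2 years.
HUF accumulates by 1 + 0.0109×2 = 1.021800.
THB accumulates by 1 + 0.0926×2 = 1.185200.
Forward (HUF per THB) = 9.9627 × 1.021800 / 1.185200 = 8.589172.
Quoted the other way: 1/8.589172 = 0.11643 THB per HUF.

0.11643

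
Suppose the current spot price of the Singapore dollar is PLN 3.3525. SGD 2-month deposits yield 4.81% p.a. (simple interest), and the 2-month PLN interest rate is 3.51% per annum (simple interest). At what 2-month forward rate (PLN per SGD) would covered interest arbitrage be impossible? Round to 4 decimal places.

T = 2/12 years.
Growth of 1 PLN over T: 1 + 0.0351×2/12 = 1.005850.
Growth of 1 SGD over T: 1 + 0.0481×2/12 = 1.0080167.
Forward (PLN per SGD) = 3.3525 × 1.005850 / 1.0080167 = 3.345294.

3.3453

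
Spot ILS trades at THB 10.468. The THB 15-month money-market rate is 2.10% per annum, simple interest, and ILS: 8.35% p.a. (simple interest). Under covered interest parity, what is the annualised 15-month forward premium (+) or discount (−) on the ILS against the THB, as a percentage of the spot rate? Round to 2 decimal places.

T = 15/12 years.
No-arbitrage forward: 10.468 × 1.026250 / 1.104375 = 9.727479 THB/ILS.
Annualised premium = (F − S)/S × (1/T) = (9.727479 − 10.468)/10.468 ÷ (15/12) = -5.66%.

-5.66%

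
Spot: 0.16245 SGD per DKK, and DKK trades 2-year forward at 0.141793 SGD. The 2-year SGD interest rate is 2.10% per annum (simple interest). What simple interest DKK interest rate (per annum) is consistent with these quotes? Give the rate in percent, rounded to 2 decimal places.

T = 2 years.
By CIP, F/S equals the SGD-to-DKK growth ratio: 0.141793/0.16245 = 0.8728409.
The SGD side grows by 1 + 0.0210×2 = 1.042000.
That pins the DKK growth at 1.1938029.
r = (1.1938029 − 1)/2 = 0.096901 → 9.69%.

9.69%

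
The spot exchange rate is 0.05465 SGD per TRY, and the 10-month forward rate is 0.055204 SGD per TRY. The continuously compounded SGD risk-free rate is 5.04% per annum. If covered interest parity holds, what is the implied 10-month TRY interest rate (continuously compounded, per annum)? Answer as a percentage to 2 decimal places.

3.83%

T = 10/12 years.
CIP gives F = S · g_SGD/g_TRY, so g_SGD/g_TRY = 0.055204/0.05465 = 1.0101372.
SGD growth factor: e^(0.0504×10/12) = 1.0428945.
That pins the TRY growth at 1.0324286.
r = ln(1.0324286)/(10/12) = 0.038297 → 3.83%.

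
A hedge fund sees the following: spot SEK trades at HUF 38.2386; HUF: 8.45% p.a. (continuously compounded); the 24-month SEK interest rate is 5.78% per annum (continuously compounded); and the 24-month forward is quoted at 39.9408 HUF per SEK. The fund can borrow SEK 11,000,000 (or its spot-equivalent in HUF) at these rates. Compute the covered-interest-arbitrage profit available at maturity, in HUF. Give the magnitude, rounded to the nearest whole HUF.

T = 2 years.
Route A — deposit SEK, sell forward: 11,000,000 × 1.12254676361 × 39.9408 = HUF 493,189,573.54.
Route B — convert at spot, deposit HUF: 11,000,000 × 38.2386 × 1.18412013892 = HUF 498,070,059.79.
The quoted forward undervalues SEK, so borrow SEK, convert to HUF at spot, deposit the HUF at 8.45%, and buy SEK forward at 39.9408 to cover the loan.
Profit = 498,070,059.79 − 493,189,573.54 = HUF 4,880,486.

HUF 4,880,486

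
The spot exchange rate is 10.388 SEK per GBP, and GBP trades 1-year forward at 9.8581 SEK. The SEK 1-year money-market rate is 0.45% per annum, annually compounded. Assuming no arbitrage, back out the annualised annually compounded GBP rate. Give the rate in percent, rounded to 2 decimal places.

5.85%

T = 1 year.
By CIP, F/S equals the SEK-to-GBP growth ratio: 9.8581/10.388 = 0.9489892.
SEK growth factor: (1 + 0.0045)^1 = 1.004500.
Hence g_GBP = 1.0584947.
Annualise: 1.0584947^(1/1) − 1 = 0.058495 = 5.85%.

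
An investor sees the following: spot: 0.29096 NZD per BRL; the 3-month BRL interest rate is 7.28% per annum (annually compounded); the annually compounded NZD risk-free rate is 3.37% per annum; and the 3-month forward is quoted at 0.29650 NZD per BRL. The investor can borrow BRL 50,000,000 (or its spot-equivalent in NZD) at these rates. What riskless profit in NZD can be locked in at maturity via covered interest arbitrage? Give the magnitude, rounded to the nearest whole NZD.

T = 3/12 years.
Keep in BRL, deliver into the forward: 50,000,000·1.0177232385·0.29650 = NZD 15,087,747.01.
Swap to NZD now, deposit: 50,000,000·0.29096·1.0083205748 = NZD 14,669,047.72.
The quoted forward overvalues BRL, so borrow NZD, buy BRL at spot, deposit the BRL at 7.28%, and sell the proceeds forward at 0.29650.
Arbitrage profit = |15,087,747.01 − 14,669,047.72| = NZD 418,699.

NZD 418,699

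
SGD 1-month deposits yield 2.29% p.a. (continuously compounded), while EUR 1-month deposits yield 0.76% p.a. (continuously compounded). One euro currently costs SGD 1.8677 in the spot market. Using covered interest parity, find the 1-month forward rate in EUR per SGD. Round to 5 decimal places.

T = 1/12 years.
Growth of 1 SGD over T: e^(0.0229×1/12) = 1.0019102.
Growth of 1 EUR over T: e^(0.0076×1/12) = 1.0006335.
CIP: F = S · (grow SGD)/(grow EUR) = 1.8677 × 1.0019102/1.0006335 = 1.870083 SGD per EUR.
Invert for EUR per SGD: 1 / 1.870083 = 0.53474.

0.53474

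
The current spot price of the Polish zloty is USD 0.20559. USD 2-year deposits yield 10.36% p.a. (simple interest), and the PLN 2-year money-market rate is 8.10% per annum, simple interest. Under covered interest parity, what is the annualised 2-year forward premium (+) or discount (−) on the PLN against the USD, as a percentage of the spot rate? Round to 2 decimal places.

+1.94%

T = 2 years.
CIP forward (USD per PLN) = 0.20559 × 1.207200/1.162000 = 0.21358713.
(F − S)/S ÷ T = (0.21358713 − 0.20559)/0.20559/2 = 0.019449 → 1.94%.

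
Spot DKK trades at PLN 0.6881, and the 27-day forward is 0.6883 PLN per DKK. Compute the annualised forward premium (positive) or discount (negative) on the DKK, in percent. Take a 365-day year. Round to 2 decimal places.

T = 27/365 years.
(F − S)/S = (0.6883 − 0.6881)/0.6881 = 0.0002907.
Per annum: 0.0002907 / (27/365) = 0.003930 = 0.39%.

+0.39%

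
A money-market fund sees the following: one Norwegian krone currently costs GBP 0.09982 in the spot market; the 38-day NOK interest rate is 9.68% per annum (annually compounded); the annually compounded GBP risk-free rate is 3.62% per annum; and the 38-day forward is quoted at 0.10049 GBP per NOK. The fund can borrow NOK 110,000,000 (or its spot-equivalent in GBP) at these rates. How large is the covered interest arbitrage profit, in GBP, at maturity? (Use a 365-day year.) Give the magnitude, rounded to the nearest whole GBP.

T = 38/365 years.
Keep in NOK, deliver into the forward: 110,000,000·1.0096658131·0.10049 = GBP 11,160,744.93.
Swap to GBP now, deposit: 110,000,000·0.09982·1.0037090167 = GBP 11,020,925.75.
The quoted forward overvalues NOK, so borrow GBP, buy NOK at spot, deposit the NOK at 9.68%, and sell the proceeds forward at 0.10049.
Profit = 11,160,744.93 − 11,020,925.75 = GBP 139,819.

GBP 139,819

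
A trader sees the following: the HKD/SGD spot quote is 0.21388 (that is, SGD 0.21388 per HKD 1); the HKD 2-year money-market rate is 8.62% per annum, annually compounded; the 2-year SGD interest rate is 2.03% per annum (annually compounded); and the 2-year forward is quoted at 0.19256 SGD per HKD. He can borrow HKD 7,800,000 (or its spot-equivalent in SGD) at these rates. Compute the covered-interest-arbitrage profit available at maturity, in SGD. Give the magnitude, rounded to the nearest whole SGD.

SGD 35,385

T = 2 years.
Route A — deposit HKD, sell forward: 7,800,000 × 1.17983044 × 0.19256 = SGD 1,772,067.57.
Route B — convert at spot, deposit SGD: 7,800,000 × 0.21388 × 1.04101209 = SGD 1,736,682.99.
The quoted forward overvalues HKD, so borrow SGD, buy HKD at spot, deposit the HKD at 8.62%, and sell the proceeds forward at 0.19256.
The gap between the two covered legs is SGD 35,385.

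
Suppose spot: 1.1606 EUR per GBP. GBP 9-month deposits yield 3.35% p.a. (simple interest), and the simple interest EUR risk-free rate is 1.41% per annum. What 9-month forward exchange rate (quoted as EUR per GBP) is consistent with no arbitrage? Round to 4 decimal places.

T = 9/12 years.
Growth of 1 EUR over T: 1 + 0.0141×9/12 = 1.010575.
GBP growth factor: 1 + 0.0335×9/12 = 1.025125.
So F = 1.1606 × 1.010575 / 1.025125 = 1.144127 (EUR/GBP).

1.1441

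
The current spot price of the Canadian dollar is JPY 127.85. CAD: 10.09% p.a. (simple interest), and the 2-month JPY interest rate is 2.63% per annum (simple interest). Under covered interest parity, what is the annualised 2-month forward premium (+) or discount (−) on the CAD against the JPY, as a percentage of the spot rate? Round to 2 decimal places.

-7.34%

T = 2/12 years.
F = S · g_JPY/g_CAD = 127.85 × 1.0043833/1.0168167 = 126.28668.
Annualised premium = (F − S)/S × (1/T) = (126.28668 − 127.85)/127.85 ÷ (2/12) = -7.34%.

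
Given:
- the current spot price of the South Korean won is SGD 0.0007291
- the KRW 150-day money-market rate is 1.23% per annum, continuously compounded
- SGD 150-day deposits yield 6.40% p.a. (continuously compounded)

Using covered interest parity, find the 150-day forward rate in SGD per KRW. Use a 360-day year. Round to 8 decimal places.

T = 150/360 years.
SGD accumulates by e^(0.0640×150/360) = 1.0270254.
KRW growth factor: e^(0.0123×150/360) = 1.0051382.
So F = 0.0007291 × 1.0270254 / 1.0051382 = 0.0007449764 (SGD/KRW).

0.00074498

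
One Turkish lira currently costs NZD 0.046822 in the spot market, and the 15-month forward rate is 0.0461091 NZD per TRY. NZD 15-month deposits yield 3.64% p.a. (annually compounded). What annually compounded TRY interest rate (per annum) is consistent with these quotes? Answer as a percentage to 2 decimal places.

T = 15/12 years.
By CIP, F/S equals the NZD-to-TRY growth ratio: 0.0461091/0.046822 = 0.9847743.
NZD growth factor: (1 + 0.0364)^(15/12) = 1.0457052.
That pins the TRY growth at 1.061873.
r = 1.061873^(12/15) − 1 = 0.049199 → 4.92%.

4.92%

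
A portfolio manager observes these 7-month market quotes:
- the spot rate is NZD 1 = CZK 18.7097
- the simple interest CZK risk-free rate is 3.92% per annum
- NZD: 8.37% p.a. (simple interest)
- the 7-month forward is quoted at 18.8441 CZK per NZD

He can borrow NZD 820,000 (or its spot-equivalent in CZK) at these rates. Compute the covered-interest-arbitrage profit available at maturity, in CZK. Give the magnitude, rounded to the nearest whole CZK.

T = 7/12 years.
Route A — deposit NZD, sell forward: 820,000 × 1.048825 × 18.8441 = CZK 16,206,613.81.
Route B — convert at spot, deposit CZK: 820,000 × 18.7097 × 1.0228666667 = CZK 15,692,773.35.
The quoted forward overvalues NZD, so borrow CZK, buy NZD at spot, deposit the NZD at 8.37%, and sell the proceeds forward at 18.8441.
Profit = 16,206,613.81 − 15,692,773.35 = CZK 513,840.

CZK 513,840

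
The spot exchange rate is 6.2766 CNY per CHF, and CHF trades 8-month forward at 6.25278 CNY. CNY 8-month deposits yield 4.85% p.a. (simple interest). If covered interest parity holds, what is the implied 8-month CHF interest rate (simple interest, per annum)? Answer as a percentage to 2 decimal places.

5.44%

T = 8/12 years.
By CIP, F/S equals the CNY-to-CHF growth ratio: 6.25278/6.2766 = 0.9962050.
The CNY side grows by 1 + 0.0485×8/12 = 1.0323333.
Hence g_CHF = 1.0362659.
(1.0362659 − 1)/T = 0.054399, i.e. 5.44%.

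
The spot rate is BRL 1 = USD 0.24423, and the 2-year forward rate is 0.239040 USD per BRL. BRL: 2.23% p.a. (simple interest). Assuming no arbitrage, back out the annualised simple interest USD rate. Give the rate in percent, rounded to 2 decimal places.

1.12%

T = 2 years.
F/S = 0.23904/0.24423 = 0.9787495 = (growth of USD) / (growth of BRL).
The BRL side grows by 1 + 0.0223×2 = 1.044600.
So the USD growth factor = 1.0224017.
r = (1.0224017 − 1)/2 = 0.011201 → 1.12%.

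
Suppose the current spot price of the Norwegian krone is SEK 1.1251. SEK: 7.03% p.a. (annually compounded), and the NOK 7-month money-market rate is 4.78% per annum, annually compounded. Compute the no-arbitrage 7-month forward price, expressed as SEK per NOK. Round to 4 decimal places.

T = 7/12 years.
Growth of 1 SEK over T: (1 + 0.0703)^(7/12) = 1.0404269.
Growth of 1 NOK over T: (1 + 0.0478)^(7/12) = 1.0276118.
Forward (SEK per NOK) = 1.1251 × 1.0404269 / 1.0276118 = 1.139131.

1.1391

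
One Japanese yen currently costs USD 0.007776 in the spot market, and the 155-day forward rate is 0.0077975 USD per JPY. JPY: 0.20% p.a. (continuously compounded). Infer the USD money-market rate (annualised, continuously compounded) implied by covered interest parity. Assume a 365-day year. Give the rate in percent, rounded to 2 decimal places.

0.85%

T = 155/365 years.
By CIP, F/S equals the USD-to-JPY growth ratio: 0.0077975/0.007776 = 1.0027649.
JPY growth factor: e^(0.0020×155/365) = 1.0008497.
Hence g_USD = 1.0036169.
Take logs: ln 1.0036169 / (155/365) = 0.008502, so 0.85%.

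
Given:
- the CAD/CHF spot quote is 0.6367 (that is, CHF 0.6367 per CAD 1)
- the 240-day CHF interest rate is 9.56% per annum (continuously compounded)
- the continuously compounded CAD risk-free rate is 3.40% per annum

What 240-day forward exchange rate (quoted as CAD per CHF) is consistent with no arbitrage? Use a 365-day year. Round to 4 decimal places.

1.5083

T = 240/365 years.
CHF accumulates by e^(0.0956×240/365) = 1.064878.
CAD accumulates by e^(0.0340×240/365) = 1.0226079.
Forward (CHF per CAD) = 0.6367 × 1.064878 / 1.0226079 = 0.6630184.
Quoted the other way: 1/0.6630184 = 1.5083 CAD per CHF.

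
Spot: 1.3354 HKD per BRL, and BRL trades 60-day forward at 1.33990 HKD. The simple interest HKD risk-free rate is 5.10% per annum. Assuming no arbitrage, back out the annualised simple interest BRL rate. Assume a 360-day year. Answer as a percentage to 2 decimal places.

3.07%

T = 60/360 years.
By CIP, F/S equals the HKD-to-BRL growth ratio: 1.3399/1.3354 = 1.0033698.
HKD growth factor: 1 + 0.0510×60/360 = 1.008500.
That pins the BRL growth at 1.005113.
(1.005113 − 1)/T = 0.030678, i.e. 3.07%.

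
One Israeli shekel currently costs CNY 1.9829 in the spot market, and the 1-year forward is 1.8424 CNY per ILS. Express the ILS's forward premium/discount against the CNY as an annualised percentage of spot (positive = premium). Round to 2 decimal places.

-7.09%

T = 1 year.
(F − S)/S = (1.8424 − 1.9829)/1.9829 = -0.0708558.
Annualise by dividing by T: -0.0708558 / 1 = -0.070856 → -7.09%.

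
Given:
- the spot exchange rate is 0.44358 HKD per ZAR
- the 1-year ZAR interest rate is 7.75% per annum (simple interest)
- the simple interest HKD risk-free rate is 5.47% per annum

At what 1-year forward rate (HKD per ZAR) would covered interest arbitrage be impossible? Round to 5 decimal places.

T = 1 year.
HKD growth factor: 1 + 0.0547×1 = 1.054700.
ZAR growth factor: 1 + 0.0775×1 = 1.077500.
Forward (HKD per ZAR) = 0.44358 × 1.054700 / 1.077500 = 0.4341938.

0.43419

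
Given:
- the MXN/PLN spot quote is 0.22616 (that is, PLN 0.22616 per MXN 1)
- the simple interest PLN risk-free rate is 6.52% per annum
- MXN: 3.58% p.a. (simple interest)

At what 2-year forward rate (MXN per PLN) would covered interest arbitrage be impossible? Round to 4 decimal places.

T = 2 years.
PLN growth factor: 1 + 0.0652×2 = 1.130400.
MXN growth factor: 1 + 0.0358×2 = 1.071600.
Forward (PLN per MXN) = 0.22616 × 1.130400 / 1.071600 = 0.2385697.
Quoted the other way: 1/0.2385697 = 4.1916 MXN per PLN.

4.1916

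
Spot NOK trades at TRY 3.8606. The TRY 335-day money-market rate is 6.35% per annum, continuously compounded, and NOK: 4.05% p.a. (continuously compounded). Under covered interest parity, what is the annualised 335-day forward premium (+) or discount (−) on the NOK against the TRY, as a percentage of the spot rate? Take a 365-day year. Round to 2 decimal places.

+2.32%

T = 335/365 years.
CIP forward (TRY per NOK) = 3.8606 × 1.0600126/1.0378707 = 3.9429619.
Annualised premium = (F − S)/S × (1/T) = (3.9429619 − 3.8606)/3.8606 ÷ (335/365) = 2.32%.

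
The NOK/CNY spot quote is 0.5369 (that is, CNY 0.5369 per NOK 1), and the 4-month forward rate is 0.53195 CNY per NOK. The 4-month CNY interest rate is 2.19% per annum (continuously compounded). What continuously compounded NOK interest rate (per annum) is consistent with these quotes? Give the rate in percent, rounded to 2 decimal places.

T = 4/12 years.
CIP gives F = S · g_CNY/g_NOK, so g_CNY/g_NOK = 0.53195/0.5369 = 0.9907804.
CNY growth factor: e^(0.0219×4/12) = 1.0073267.
That pins the NOK growth at 1.0167003.
Take logs: ln 1.0167003 / (4/12) = 0.049687, so 4.97%.

4.97%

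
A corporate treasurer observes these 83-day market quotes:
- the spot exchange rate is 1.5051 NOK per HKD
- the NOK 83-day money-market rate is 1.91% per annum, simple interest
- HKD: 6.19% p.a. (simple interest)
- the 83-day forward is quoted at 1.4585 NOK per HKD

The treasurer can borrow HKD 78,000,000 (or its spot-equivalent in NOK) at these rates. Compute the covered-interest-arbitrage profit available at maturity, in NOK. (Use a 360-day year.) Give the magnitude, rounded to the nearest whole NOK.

NOK 2,528,218

T = 83/360 years.
Route A — deposit HKD, sell forward: 78,000,000 × 1.01427138889 × 1.4585 = NOK 115,386,556.01.
Route B — convert at spot, deposit NOK: 78,000,000 × 1.5051 × 1.00440361111 = NOK 117,914,774.26.
The quoted forward undervalues HKD, so borrow HKD, convert to NOK at spot, deposit the NOK at 1.91%, and buy HKD forward at 1.4585 to cover the loan.
Profit = 117,914,774.26 − 115,386,556.01 = NOK 2,528,218.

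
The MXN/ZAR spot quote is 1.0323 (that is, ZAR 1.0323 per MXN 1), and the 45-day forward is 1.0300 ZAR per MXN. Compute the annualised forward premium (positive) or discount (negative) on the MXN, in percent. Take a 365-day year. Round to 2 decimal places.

T = 45/365 years.
(F − S)/S = (1.0300 − 1.0323)/1.0323 = -0.0022280.
Annualise by dividing by T: -0.0022280 / (45/365) = -0.018072 → -1.81%.

-1.81%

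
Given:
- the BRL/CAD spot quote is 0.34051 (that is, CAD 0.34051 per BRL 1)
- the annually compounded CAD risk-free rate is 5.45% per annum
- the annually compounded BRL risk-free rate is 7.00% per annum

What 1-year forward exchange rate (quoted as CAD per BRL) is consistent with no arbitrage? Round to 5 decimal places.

T = 1 year.
CAD growth factor: (1 + 0.0545)^1 = 1.054500.
BRL growth factor: (1 + 0.0700)^1 = 1.070000.
Forward (CAD per BRL) = 0.34051 × 1.054500 / 1.070000 = 0.3355774.

0.33558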